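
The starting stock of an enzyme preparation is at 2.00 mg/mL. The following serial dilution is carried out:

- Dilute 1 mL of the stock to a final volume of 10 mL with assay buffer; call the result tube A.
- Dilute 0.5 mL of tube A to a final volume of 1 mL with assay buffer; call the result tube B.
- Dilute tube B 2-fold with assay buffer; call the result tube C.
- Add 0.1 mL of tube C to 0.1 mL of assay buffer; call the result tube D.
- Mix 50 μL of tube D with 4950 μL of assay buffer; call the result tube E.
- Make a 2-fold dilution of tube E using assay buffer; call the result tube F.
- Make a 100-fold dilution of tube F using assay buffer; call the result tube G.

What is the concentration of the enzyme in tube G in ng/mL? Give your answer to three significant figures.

1.25 ng/mL

Step 1: 1 mL brought to 10 mL → factor 10/1 = 10
Step 2: 0.5 mL brought to 1 mL → factor 1/0.5 = 2
Step 3: 2-fold → factor 2
Step 4: 0.1 mL + 0.1 mL = 0.2 mL total → factor 0.2/0.1 = 2
Step 5: 50 μL + 4950 μL = 5000 μL total → factor 5000/50 = 100
Step 6: 2-fold → factor 2
Step 7: 100-fold → factor 100
Overall dilution factor = 10 × 2 × 2 × 2 × 100 × 2 × 100 = 1.6 × 10^6
Final = 2.00 mg/mL / 1.6 × 10^6 = 1.250 × 10^-6 mg/mL = 1.25 ng/mL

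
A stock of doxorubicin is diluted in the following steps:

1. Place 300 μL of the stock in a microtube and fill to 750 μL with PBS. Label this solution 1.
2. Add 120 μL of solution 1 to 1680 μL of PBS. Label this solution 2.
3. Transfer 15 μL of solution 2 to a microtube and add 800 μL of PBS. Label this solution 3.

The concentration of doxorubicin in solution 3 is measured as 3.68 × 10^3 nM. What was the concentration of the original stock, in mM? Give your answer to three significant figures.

7.50 mM

Step 1: 300 μL brought to 750 μL → factor 750/300 = 2.5
Step 2: 120 μL + 1680 μL = 1800 μL total → factor 1800/120 = 15
Step 3: 15 μL + 800 μL = 815 μL total → factor 815/15 = 54.333
Overall dilution factor = 2.5 × 15 × 54.333 = 2037.5
Stock = 3.68 × 10^3 nM × 2037.5 = 7.498 × 10^6 nM = 7.50 mM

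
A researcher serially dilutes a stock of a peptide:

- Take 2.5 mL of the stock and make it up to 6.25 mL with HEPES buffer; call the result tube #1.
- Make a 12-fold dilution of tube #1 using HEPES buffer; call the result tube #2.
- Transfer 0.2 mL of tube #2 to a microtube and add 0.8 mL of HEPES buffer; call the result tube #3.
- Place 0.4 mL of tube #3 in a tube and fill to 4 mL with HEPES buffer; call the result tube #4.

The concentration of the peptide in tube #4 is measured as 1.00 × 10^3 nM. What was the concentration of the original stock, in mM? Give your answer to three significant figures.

1.50 mM

Step 1: 2.5 mL brought to 6.25 mL → factor 6.25/2.5 = 2.5
Step 2: 12-fold → factor 12
Step 3: 0.2 mL + 0.8 mL = 1 mL total → factor 1/0.2 = 5
Step 4: 0.4 mL brought to 4 mL → factor 4/0.4 = 10
Overall dilution factor = 2.5 × 12 × 5 × 10 = 1500
Stock = 1.00 × 10^3 nM × 1500 = 1.500 × 10^6 nM = 1.50 mM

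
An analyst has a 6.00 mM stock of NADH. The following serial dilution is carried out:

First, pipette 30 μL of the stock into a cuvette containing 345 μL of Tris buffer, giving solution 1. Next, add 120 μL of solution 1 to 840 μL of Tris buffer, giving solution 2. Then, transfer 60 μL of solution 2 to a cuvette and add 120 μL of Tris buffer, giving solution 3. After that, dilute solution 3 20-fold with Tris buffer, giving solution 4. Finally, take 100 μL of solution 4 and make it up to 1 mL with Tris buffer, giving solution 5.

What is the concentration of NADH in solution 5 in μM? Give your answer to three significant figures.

0.100 μM

Step 1: 30 μL + 345 μL = 375 μL total → factor 375/30 = 12.5
Step 2: 120 μL + 840 μL = 960 μL total → factor 960/120 = 8
Step 3: 60 μL + 120 μL = 180 μL total → factor 180/60 = 3
Step 4: 20-fold → factor 20
Step 5: 100 μL brought to 1 mL → factor 1000/100 = 10
Overall dilution factor = 12.5 × 8 × 3 × 20 × 10 = 60000
Final = 6.00 mM / 60000 = 0.0001000 mM = 0.100 μM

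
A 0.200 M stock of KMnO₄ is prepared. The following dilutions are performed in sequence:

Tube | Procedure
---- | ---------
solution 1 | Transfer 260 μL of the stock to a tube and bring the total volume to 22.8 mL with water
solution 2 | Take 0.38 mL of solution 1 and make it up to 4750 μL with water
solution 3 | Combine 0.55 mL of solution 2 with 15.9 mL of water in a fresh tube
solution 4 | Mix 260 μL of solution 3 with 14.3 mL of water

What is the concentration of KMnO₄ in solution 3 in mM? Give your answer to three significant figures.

Step 1: 260 μL brought to 22.8 mL → factor 22800/260 = 87.692
Step 2: 0.38 mL brought to 4750 μL → factor 4.75/0.38 = 12.5
Step 3: 0.55 mL + 15.9 mL = 16.45 mL total → factor 16.45/0.55 = 29.909
Dilution factor through solution 3 = 87.692 × 12.5 × 29.909 = 32785
[solution 3] = 0.200 M / 32785 = 6.100 × 10^-6 M = 0.00610 mM

0.00610 mM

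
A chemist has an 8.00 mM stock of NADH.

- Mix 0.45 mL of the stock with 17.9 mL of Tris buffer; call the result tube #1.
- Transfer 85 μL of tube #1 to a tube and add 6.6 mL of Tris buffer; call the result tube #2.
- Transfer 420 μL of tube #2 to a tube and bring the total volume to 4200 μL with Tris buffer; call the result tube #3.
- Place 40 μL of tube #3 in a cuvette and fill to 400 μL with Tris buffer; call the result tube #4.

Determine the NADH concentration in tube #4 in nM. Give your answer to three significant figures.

Step 1: 0.45 mL + 17.9 mL = 18.35 mL total → factor 18.35/0.45 = 40.778
Step 2: 85 μL + 6.6 mL = 6685 μL total → factor 6685/85 = 78.647
Step 3: 420 μL brought to 4200 μL → factor 4200/420 = 10
Step 4: 40 μL brought to 400 μL → factor 400/40 = 10
Overall dilution factor = 40.778 × 78.647 × 10 × 10 = 3.2071 × 10^5
Final = 8.00 mM / 3.2071 × 10^5 = 2.495 × 10^-5 mM = 24.9 nM

24.9 nM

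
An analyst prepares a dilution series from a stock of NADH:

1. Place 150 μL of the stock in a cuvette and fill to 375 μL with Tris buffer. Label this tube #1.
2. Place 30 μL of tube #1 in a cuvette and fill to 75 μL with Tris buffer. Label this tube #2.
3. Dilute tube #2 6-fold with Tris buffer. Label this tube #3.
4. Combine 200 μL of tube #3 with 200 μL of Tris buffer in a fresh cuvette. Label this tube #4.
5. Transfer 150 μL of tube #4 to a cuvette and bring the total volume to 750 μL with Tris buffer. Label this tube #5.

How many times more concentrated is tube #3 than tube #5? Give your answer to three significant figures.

10.0

Step 1: 150 μL brought to 375 μL → factor 375/150 = 2.5
Step 2: 30 μL brought to 75 μL → factor 75/30 = 2.5
Step 3: 6-fold → factor 6
Step 4: 200 μL + 200 μL = 400 μL total → factor 400/200 = 2
Step 5: 150 μL brought to 750 μL → factor 750/150 = 5
Dilution factor to tube #3 = 37.5; to tube #5 = 375
[tube #3]/[tube #5] = (factor to tube #5)/(factor to tube #3) = 375/37.5 = 10.0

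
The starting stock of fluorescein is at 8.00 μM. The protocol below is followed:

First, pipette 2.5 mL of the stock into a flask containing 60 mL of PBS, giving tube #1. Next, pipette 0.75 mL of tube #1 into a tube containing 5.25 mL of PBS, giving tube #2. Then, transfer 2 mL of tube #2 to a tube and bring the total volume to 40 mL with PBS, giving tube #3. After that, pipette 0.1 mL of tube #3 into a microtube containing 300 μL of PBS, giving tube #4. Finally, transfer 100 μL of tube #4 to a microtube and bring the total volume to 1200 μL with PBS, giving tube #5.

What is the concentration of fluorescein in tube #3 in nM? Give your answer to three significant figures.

Step 1: 2.5 mL + 60 mL = 62.5 mL total → factor 62.5/2.5 = 25
Step 2: 0.75 mL + 5.25 mL = 6 mL total → factor 6/0.75 = 8
Step 3: 2 mL brought to 40 mL → factor 40/2 = 20
Dilution factor through tube #3 = 25 × 8 × 20 = 4000
[tube #3] = 8.00 μM / 4000 = 0.002000 μM = 2.00 nM

2.00 nM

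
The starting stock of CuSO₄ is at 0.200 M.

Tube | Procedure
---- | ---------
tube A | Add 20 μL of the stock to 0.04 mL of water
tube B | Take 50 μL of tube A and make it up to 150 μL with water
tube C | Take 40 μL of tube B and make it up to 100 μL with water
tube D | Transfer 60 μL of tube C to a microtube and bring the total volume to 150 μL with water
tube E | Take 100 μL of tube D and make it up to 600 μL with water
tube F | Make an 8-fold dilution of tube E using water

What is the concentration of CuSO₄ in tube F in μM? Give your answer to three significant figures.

Step 1: 20 μL + 0.04 mL = 60 μL total → factor 60/20 = 3
Step 2: 50 μL brought to 150 μL → factor 150/50 = 3
Step 3: 40 μL brought to 100 μL → factor 100/40 = 2.5
Step 4: 60 μL brought to 150 μL → factor 150/60 = 2.5
Step 5: 100 μL brought to 600 μL → factor 600/100 = 6
Step 6: 8-fold → factor 8
Overall dilution factor = 3 × 3 × 2.5 × 2.5 × 6 × 8 = 2700
Final = 0.200 M / 2700 = 7.407 × 10^-5 M = 74.1 μM

74.1 μM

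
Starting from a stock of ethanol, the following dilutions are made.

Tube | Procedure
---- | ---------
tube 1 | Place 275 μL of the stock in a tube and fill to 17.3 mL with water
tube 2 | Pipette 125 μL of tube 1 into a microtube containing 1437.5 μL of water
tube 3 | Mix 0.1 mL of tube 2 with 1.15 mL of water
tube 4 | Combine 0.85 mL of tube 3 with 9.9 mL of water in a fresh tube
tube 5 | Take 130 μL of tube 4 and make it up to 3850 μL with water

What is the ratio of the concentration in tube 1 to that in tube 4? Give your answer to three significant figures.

1.98 × 10^3

Step 1: 275 μL brought to 17.3 mL → factor 17300/275 = 62.909
Step 2: 125 μL + 1437.5 μL = 1562.5 μL total → factor 1562.5/125 = 12.5
Step 3: 0.1 mL + 1.15 mL = 1.25 mL total → factor 1.25/0.1 = 12.5
Step 4: 0.85 mL + 9.9 mL = 10.75 mL total → factor 10.75/0.85 = 12.647
Dilution factor to tube 1 = 62.909; to tube 4 = 1.2431 × 10^5
[tube 1]/[tube 4] = (factor to tube 4)/(factor to tube 1) = 1.2431 × 10^5/62.909 = 1.98 × 10^3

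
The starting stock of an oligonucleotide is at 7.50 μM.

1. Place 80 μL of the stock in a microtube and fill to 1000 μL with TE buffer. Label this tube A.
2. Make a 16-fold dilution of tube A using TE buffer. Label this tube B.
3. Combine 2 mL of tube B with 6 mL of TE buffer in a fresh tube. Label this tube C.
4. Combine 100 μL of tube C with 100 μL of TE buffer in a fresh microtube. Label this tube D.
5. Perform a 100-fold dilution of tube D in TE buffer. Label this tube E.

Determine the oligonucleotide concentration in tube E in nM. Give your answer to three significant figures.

0.0469 nM

Step 1: 80 μL brought to 1000 μL → factor 1000/80 = 12.5
Step 2: 16-fold → factor 16
Step 3: 2 mL + 6 mL = 8 mL total → factor 8/2 = 4
Step 4: 100 μL + 100 μL = 200 μL total → factor 200/100 = 2
Step 5: 100-fold → factor 100
Overall dilution factor = 12.5 × 16 × 4 × 2 × 100 = 1.6 × 10^5
Final = 7.50 μM / 1.6 × 10^5 = 4.688 × 10^-5 μM = 0.0469 nM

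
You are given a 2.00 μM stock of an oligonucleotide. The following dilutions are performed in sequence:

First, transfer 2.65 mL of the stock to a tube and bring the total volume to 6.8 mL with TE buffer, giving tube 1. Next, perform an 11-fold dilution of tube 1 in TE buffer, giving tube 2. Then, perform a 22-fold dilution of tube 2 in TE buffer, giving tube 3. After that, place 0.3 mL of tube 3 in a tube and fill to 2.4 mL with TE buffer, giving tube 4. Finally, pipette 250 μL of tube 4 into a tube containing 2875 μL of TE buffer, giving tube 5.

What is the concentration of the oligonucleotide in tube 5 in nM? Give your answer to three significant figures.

Step 1: 2.65 mL brought to 6.8 mL → factor 6.8/2.65 = 2.566
Step 2: 11-fold → factor 11
Step 3: 22-fold → factor 22
Step 4: 0.3 mL brought to 2.4 mL → factor 2.4/0.3 = 8
Step 5: 250 μL + 2875 μL = 3125 μL total → factor 3125/250 = 12.5
Overall dilution factor = 2.566 × 11 × 22 × 8 × 12.5 = 62098
Final = 2.00 μM / 62098 = 3.221 × 10^-5 μM = 0.0322 nM

0.0322 nM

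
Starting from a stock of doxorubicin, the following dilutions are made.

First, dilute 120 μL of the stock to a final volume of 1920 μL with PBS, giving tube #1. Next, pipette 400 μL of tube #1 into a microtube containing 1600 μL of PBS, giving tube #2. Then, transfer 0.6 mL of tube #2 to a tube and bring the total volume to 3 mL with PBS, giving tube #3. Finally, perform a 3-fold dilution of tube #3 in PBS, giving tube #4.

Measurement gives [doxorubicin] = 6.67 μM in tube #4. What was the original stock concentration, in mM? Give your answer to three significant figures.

8.00 mM

Step 1: 120 μL brought to 1920 μL → factor 1920/120 = 16
Step 2: 400 μL + 1600 μL = 2000 μL total → factor 2000/400 = 5
Step 3: 0.6 mL brought to 3 mL → factor 3/0.6 = 5
Step 4: 3-fold → factor 3
Overall dilution factor = 16 × 5 × 5 × 3 = 1200
Stock = 6.67 μM × 1200 = 8004 μM = 8.00 mM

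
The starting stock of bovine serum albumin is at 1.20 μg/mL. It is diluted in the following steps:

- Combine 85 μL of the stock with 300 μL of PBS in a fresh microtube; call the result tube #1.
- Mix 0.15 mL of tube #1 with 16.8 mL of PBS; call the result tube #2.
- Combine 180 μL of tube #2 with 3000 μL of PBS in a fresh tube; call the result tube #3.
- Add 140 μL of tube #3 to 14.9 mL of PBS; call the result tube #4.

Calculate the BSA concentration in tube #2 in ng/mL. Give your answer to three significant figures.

2.34 ng/mL

Step 1: 85 μL + 300 μL = 385 μL total → factor 385/85 = 4.5294
Step 2: 0.15 mL + 16.8 mL = 16.95 mL total → factor 16.95/0.15 = 113
Dilution factor through tube #2 = 4.5294 × 113 = 511.82
[tube #2] = 1.20 μg/mL / 511.82 = 0.002345 μg/mL = 2.34 ng/mL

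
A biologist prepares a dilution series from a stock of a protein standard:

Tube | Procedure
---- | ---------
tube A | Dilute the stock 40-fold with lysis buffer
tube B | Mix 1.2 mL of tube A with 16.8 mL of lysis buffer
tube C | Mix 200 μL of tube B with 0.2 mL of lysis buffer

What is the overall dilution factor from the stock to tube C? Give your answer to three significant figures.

1.20 × 10^3

Step 1: 40-fold → factor 40
Step 2: 1.2 mL + 16.8 mL = 18 mL total → factor 18/1.2 = 15
Step 3: 200 μL + 0.2 mL = 400 μL total → factor 400/200 = 2
Overall dilution factor = 40 × 15 × 2 = 1200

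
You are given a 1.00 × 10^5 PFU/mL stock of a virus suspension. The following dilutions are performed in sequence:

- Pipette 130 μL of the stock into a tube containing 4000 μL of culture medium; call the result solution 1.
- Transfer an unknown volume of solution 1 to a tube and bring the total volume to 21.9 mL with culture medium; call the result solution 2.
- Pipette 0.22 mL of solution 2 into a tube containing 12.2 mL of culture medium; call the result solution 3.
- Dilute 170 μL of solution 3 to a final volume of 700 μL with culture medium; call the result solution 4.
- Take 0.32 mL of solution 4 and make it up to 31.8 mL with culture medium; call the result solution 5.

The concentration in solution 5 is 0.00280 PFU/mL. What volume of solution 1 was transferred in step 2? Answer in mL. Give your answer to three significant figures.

0.450 mL

Step 1: 130 μL + 4000 μL = 4130 μL total → factor 4130/130 = 31.769
Step 2: v brought to 21.9 mL → factor = 21.9 mL/v
Step 3: 0.22 mL + 12.2 mL = 12.42 mL total → factor 12.42/0.22 = 56.455
Step 4: 170 μL brought to 700 μL → factor 700/170 = 4.1176
Step 5: 0.32 mL brought to 31.8 mL → factor 31.8/0.32 = 99.375
Product of known-step factors = 7.3389 × 10^5
Overall factor = 1.00 × 10^5 PFU/mL / (0.00280 PFU/mL) = 3.5714 × 10^7
Step-2 factor = 3.5714 × 10^7 / 7.3389 × 10^5 = 48.664
v = 21.9 mL / 48.664 = 0.450 mL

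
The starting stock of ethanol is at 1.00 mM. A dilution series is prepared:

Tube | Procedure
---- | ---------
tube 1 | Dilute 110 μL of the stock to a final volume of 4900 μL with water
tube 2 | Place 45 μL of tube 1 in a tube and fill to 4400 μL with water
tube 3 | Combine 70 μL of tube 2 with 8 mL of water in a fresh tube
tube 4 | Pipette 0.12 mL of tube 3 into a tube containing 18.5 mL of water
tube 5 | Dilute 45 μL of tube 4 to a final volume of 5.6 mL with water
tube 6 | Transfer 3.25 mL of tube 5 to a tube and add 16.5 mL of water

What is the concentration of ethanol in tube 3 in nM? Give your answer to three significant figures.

1.99 nM

Step 1: 110 μL brought to 4900 μL → factor 4900/110 = 44.545
Step 2: 45 μL brought to 4400 μL → factor 4400/45 = 97.778
Step 3: 70 μL + 8 mL = 8070 μL total → factor 8070/70 = 115.29
Dilution factor through tube 3 = 44.545 × 97.778 × 115.29 = 5.0213 × 10^5
[tube 3] = 1.00 mM / 5.0213 × 10^5 = 1.992 × 10^-6 mM = 1.99 nM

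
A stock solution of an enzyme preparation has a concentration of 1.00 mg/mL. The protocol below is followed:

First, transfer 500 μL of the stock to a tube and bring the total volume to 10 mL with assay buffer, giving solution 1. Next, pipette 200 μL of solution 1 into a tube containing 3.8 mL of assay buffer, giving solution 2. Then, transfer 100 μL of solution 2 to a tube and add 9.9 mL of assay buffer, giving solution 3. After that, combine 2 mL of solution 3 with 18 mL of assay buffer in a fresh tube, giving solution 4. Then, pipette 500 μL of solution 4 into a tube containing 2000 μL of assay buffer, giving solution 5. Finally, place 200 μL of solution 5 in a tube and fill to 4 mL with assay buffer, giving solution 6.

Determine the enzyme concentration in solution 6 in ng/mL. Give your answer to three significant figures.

0.0250 ng/mL

Step 1: 500 μL brought to 10 mL → factor 10000/500 = 20
Step 2: 200 μL + 3.8 mL = 4000 μL total → factor 4000/200 = 20
Step 3: 100 μL + 9.9 mL = 10000 μL total → factor 10000/100 = 100
Step 4: 2 mL + 18 mL = 20 mL total → factor 20/2 = 10
Step 5: 500 μL + 2000 μL = 2500 μL total → factor 2500/500 = 5
Step 6: 200 μL brought to 4 mL → factor 4000/200 = 20
Overall dilution factor = 20 × 20 × 100 × 10 × 5 × 20 = 4 × 10^7
Final = 1.00 mg/mL / 4 × 10^7 = 2.500 × 10^-8 mg/mL = 0.0250 ng/mL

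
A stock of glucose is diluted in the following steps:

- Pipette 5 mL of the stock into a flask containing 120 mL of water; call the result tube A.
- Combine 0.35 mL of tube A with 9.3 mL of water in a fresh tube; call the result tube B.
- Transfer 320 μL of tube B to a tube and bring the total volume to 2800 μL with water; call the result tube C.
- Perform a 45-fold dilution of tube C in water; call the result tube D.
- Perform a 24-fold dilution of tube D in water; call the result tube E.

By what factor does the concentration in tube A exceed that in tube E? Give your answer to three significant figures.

Step 1: 5 mL + 120 mL = 125 mL total → factor 125/5 = 25
Step 2: 0.35 mL + 9.3 mL = 9.65 mL total → factor 9.65/0.35 = 27.571
Step 3: 320 μL brought to 2800 μL → factor 2800/320 = 8.75
Step 4: 45-fold → factor 45
Step 5: 24-fold → factor 24
Dilution factor to tube A = 25; to tube E = 6.5138 × 10^6
[tube A]/[tube E] = (factor to tube E)/(factor to tube A) = 6.5138 × 10^6/25 = 2.61 × 10^5

2.61 × 10^5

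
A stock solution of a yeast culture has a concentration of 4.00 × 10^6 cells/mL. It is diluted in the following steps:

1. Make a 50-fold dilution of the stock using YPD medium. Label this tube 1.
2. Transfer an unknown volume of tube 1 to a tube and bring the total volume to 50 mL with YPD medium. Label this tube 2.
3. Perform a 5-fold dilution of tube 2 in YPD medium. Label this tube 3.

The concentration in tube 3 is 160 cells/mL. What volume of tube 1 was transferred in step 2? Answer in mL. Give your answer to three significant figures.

Step 1: 50-fold → factor 50
Step 2: v brought to 50 mL → factor = 50 mL/v
Step 3: 5-fold → factor 5
Product of known-step factors = 250
Overall factor = 4.00 × 10^6 cells/mL / (160 cells/mL) = 25000
Step-2 factor = 25000 / 250 = 100
v = 50 mL / 100 = 0.500 mL

0.500 mL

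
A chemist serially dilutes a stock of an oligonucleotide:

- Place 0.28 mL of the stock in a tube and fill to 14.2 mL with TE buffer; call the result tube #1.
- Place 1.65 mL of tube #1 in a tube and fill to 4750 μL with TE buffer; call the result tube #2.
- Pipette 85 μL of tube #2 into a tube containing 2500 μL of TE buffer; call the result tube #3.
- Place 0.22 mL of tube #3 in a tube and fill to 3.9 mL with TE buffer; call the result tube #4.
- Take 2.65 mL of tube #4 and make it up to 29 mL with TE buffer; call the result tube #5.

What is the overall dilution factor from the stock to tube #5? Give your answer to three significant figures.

Step 1: 0.28 mL brought to 14.2 mL → factor 14.2/0.28 = 50.714
Step 2: 1.65 mL brought to 4750 μL → factor 4.75/1.65 = 2.8788
Step 3: 85 μL + 2500 μL = 2585 μL total → factor 2585/85 = 30.412
Step 4: 0.22 mL brought to 3.9 mL → factor 3.9/0.22 = 17.727
Step 5: 2.65 mL brought to 29 mL → factor 29/2.65 = 10.943
Overall dilution factor = 50.714 × 2.8788 × 30.412 × 17.727 × 10.943 = 8.6134 × 10^5

8.61 × 10^5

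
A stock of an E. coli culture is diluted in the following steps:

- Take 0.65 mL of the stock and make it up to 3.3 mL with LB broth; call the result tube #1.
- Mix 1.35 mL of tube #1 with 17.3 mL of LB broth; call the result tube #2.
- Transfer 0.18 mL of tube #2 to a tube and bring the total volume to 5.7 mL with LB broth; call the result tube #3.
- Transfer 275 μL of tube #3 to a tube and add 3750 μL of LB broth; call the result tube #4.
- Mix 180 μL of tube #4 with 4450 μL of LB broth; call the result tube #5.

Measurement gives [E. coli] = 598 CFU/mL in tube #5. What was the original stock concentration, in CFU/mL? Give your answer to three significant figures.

Step 1: 0.65 mL brought to 3.3 mL → factor 3.3/0.65 = 5.0769
Step 2: 1.35 mL + 17.3 mL = 18.65 mL total → factor 18.65/1.35 = 13.815
Step 3: 0.18 mL brought to 5.7 mL → factor 5.7/0.18 = 31.667
Step 4: 275 μL + 3750 μL = 4025 μL total → factor 4025/275 = 14.636
Step 5: 180 μL + 4450 μL = 4630 μL total → factor 4630/180 = 25.722
Overall dilution factor = 5.0769 × 13.815 × 31.667 × 14.636 × 25.722 = 8.3616 × 10^5
Stock = 598 CFU/mL × 8.3616 × 10^5 = 5.00 × 10^8 CFU/mL

5.00 × 10^8 CFU/mL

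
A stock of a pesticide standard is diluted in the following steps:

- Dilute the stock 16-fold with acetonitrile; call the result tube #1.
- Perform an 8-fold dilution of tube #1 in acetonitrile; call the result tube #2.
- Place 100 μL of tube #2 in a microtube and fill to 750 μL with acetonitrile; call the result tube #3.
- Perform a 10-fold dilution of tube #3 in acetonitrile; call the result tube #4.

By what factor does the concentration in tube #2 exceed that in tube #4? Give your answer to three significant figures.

75.0

Step 1: 16-fold → factor 16
Step 2: 8-fold → factor 8
Step 3: 100 μL brought to 750 μL → factor 750/100 = 7.5
Step 4: 10-fold → factor 10
Dilution factor to tube #2 = 128; to tube #4 = 9600
[tube #2]/[tube #4] = (factor to tube #4)/(factor to tube #2) = 9600/128 = 75.0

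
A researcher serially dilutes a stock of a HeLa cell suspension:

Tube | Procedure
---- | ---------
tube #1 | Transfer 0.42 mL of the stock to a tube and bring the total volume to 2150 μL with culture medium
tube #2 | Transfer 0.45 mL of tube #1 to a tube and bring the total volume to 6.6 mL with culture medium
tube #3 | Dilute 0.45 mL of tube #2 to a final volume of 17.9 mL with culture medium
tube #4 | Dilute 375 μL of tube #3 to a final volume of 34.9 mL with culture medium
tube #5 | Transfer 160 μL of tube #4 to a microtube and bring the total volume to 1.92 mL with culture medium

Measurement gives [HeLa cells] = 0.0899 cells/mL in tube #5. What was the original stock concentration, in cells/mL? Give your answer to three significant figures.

Step 1: 0.42 mL brought to 2150 μL → factor 2.15/0.42 = 5.119
Step 2: 0.45 mL brought to 6.6 mL → factor 6.6/0.45 = 14.667
Step 3: 0.45 mL brought to 17.9 mL → factor 17.9/0.45 = 39.778
Step 4: 375 μL brought to 34.9 mL → factor 34900/375 = 93.067
Step 5: 160 μL brought to 1.92 mL → factor 1920/160 = 12
Overall dilution factor = 5.119 × 14.667 × 39.778 × 93.067 × 12 = 3.3353 × 10^6
Stock = 0.0899 cells/mL × 3.3353 × 10^6 = 3.00 × 10^5 cells/mL

3.00 × 10^5 cells/mL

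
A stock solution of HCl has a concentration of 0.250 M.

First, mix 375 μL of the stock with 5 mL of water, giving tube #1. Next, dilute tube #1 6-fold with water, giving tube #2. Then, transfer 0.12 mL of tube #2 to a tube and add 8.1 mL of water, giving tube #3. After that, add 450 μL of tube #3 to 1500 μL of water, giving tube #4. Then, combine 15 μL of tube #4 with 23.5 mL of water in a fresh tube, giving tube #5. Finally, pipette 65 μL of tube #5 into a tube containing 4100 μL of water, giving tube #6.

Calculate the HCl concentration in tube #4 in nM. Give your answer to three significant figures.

Step 1: 375 μL + 5 mL = 5375 μL total → factor 5375/375 = 14.333
Step 2: 6-fold → factor 6
Step 3: 0.12 mL + 8.1 mL = 8.22 mL total → factor 8.22/0.12 = 68.5
Step 4: 450 μL + 1500 μL = 1950 μL total → factor 1950/450 = 4.3333
Dilution factor through tube #4 = 14.333 × 6 × 68.5 × 4.3333 = 25528
[tube #4] = 0.250 M / 25528 = 9.793 × 10^-6 M = 9.79 × 10^3 nM

9.79 × 10^3 nM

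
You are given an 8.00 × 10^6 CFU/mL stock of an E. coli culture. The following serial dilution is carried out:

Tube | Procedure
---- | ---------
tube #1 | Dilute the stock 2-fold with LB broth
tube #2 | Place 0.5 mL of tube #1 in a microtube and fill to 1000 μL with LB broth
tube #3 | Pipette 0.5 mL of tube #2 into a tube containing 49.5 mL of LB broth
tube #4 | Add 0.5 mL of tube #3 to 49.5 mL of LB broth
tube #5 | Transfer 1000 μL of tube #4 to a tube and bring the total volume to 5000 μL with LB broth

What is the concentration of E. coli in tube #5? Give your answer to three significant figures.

Step 1: 2-fold → factor 2
Step 2: 0.5 mL brought to 1000 μL → factor 1/0.5 = 2
Step 3: 0.5 mL + 49.5 mL = 50 mL total → factor 50/0.5 = 100
Step 4: 0.5 mL + 49.5 mL = 50 mL total → factor 50/0.5 = 100
Step 5: 1000 μL brought to 5000 μL → factor 5000/1000 = 5
Overall dilution factor = 2 × 2 × 100 × 100 × 5 = 2 × 10^5
Final = 8.00 × 10^6 CFU/mL / 2 × 10^5 = 40.0 CFU/mL

40.0 CFU/mL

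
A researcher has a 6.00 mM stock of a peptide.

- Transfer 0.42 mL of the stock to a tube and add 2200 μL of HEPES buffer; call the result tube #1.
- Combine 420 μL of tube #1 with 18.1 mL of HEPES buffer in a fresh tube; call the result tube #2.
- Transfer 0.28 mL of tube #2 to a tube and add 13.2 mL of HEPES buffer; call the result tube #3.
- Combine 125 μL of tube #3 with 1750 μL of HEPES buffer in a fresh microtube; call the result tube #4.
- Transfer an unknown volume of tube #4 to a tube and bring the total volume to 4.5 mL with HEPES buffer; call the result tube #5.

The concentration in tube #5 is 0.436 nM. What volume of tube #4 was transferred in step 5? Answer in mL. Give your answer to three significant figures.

0.0650 mL

Step 1: 0.42 mL + 2200 μL = 2.62 mL total → factor 2.62/0.42 = 6.2381
Step 2: 420 μL + 18.1 mL = 18520 μL total → factor 18520/420 = 44.095
Step 3: 0.28 mL + 13.2 mL = 13.48 mL total → factor 13.48/0.28 = 48.143
Step 4: 125 μL + 1750 μL = 1875 μL total → factor 1875/125 = 15
Step 5: v brought to 4.5 mL → factor = 4.5 mL/v
Product of known-step factors = 1.9864 × 10^5
Overall factor = 6.00 mM / (0.436 nM) = 1.3761 × 10^7
Step-5 factor = 1.3761 × 10^7 / 1.9864 × 10^5 = 69.278
v = 4.5 mL / 69.278 = 0.0650 mL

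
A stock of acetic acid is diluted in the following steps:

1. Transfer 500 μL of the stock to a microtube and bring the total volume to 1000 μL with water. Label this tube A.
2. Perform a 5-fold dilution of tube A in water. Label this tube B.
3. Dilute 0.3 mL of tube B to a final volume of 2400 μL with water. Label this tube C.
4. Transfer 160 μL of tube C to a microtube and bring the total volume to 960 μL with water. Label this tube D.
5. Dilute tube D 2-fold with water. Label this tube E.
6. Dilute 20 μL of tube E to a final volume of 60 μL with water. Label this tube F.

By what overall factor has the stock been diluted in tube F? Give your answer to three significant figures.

2.88 × 10^3

Step 1: 500 μL brought to 1000 μL → factor 1000/500 = 2
Step 2: 5-fold → factor 5
Step 3: 0.3 mL brought to 2400 μL → factor 2.4/0.3 = 8
Step 4: 160 μL brought to 960 μL → factor 960/160 = 6
Step 5: 2-fold → factor 2
Step 6: 20 μL brought to 60 μL → factor 60/20 = 3
Overall dilution factor = 2 × 5 × 8 × 6 × 2 × 3 = 2880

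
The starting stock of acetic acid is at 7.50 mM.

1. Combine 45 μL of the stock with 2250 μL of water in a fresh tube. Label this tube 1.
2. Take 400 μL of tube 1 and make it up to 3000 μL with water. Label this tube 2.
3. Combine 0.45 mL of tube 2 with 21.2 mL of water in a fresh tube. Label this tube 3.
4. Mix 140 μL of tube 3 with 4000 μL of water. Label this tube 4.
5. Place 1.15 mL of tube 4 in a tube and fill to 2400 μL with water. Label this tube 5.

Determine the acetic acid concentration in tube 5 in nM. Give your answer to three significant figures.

Step 1: 45 μL + 2250 μL = 2295 μL total → factor 2295/45 = 51
Step 2: 400 μL brought to 3000 μL → factor 3000/400 = 7.5
Step 3: 0.45 mL + 21.2 mL = 21.65 mL total → factor 21.65/0.45 = 48.111
Step 4: 140 μL + 4000 μL = 4140 μL total → factor 4140/140 = 29.571
Step 5: 1.15 mL brought to 2400 μL → factor 2.4/1.15 = 2.087
Overall dilution factor = 51 × 7.5 × 48.111 × 29.571 × 2.087 = 1.1357 × 10^6
Final = 7.50 mM / 1.1357 × 10^6 = 6.604 × 10^-6 mM = 6.60 nM

6.60 nM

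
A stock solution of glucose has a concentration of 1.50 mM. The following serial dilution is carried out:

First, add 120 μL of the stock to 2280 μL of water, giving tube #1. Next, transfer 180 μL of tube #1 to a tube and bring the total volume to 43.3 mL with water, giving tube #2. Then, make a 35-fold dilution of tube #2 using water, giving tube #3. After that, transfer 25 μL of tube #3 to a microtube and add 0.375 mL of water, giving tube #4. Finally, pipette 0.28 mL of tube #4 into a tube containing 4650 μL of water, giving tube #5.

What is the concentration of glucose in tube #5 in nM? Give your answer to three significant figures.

Step 1: 120 μL + 2280 μL = 2400 μL total → factor 2400/120 = 20
Step 2: 180 μL brought to 43.3 mL → factor 43300/180 = 240.56
Step 3: 35-fold → factor 35
Step 4: 25 μL + 0.375 mL = 400 μL total → factor 400/25 = 16
Step 5: 0.28 mL + 4650 μL = 4.93 mL total → factor 4.93/0.28 = 17.607
Overall dilution factor = 20 × 240.56 × 35 × 16 × 17.607 = 4.7438 × 10^7
Final = 1.50 mM / 4.7438 × 10^7 = 3.162 × 10^-8 mM = 0.0316 nM

0.0316 nM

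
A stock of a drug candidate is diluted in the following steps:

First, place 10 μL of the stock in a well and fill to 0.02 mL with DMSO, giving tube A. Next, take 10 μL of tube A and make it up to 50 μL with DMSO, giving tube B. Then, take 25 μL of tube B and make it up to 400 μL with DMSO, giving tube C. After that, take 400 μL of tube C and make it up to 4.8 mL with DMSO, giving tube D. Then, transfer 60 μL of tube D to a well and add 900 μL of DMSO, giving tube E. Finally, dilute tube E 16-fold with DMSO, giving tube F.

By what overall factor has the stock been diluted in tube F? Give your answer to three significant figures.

Step 1: 10 μL brought to 0.02 mL → factor 20/10 = 2
Step 2: 10 μL brought to 50 μL → factor 50/10 = 5
Step 3: 25 μL brought to 400 μL → factor 400/25 = 16
Step 4: 400 μL brought to 4.8 mL → factor 4800/400 = 12
Step 5: 60 μL + 900 μL = 960 μL total → factor 960/60 = 16
Step 6: 16-fold → factor 16
Overall dilution factor = 2 × 5 × 16 × 12 × 16 × 16 = 4.9152 × 10^5

4.92 × 10^5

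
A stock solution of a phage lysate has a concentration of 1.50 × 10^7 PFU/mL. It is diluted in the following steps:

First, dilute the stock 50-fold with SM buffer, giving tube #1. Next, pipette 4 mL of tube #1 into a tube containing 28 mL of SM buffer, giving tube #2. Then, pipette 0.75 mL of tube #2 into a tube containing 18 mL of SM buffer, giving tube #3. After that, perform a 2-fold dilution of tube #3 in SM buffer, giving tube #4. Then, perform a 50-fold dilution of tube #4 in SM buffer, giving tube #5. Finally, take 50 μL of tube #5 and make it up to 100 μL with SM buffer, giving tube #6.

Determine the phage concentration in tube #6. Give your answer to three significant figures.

Step 1: 50-fold → factor 50
Step 2: 4 mL + 28 mL = 32 mL total → factor 32/4 = 8
Step 3: 0.75 mL + 18 mL = 18.75 mL total → factor 18.75/0.75 = 25
Step 4: 2-fold → factor 2
Step 5: 50-fold → factor 50
Step 6: 50 μL brought to 100 μL → factor 100/50 = 2
Overall dilution factor = 50 × 8 × 25 × 2 × 50 × 2 = 2 × 10^6
Final = 1.50 × 10^7 PFU/mL / 2 × 10^6 = 7.50 PFU/mL

7.50 PFU/mL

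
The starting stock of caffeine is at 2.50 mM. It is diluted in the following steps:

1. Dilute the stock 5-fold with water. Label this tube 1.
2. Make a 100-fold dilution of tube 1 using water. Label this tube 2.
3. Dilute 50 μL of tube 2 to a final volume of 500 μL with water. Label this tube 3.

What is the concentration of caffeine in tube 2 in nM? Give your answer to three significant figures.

5.00 × 10^3 nM

Step 1: 5-fold → factor 5
Step 2: 100-fold → factor 100
Dilution factor through tube 2 = 5 × 100 = 500
[tube 2] = 2.50 mM / 500 = 0.005000 mM = 5.00 × 10^3 nM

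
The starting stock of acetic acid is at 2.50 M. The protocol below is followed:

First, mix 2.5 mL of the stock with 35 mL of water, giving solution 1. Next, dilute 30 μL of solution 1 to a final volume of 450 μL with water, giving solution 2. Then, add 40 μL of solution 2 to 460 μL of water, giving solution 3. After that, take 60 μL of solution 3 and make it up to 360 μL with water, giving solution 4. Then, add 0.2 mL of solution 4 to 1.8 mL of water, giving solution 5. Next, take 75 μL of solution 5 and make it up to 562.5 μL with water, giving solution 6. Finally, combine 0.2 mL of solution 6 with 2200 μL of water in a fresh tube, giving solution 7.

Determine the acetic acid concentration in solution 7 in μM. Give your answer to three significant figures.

0.165 μM

Step 1: 2.5 mL + 35 mL = 37.5 mL total → factor 37.5/2.5 = 15
Step 2: 30 μL brought to 450 μL → factor 450/30 = 15
Step 3: 40 μL + 460 μL = 500 μL total → factor 500/40 = 12.5
Step 4: 60 μL brought to 360 μL → factor 360/60 = 6
Step 5: 0.2 mL + 1.8 mL = 2 mL total → factor 2/0.2 = 10
Step 6: 75 μL brought to 562.5 μL → factor 562.5/75 = 7.5
Step 7: 0.2 mL + 2200 μL = 2.4 mL total → factor 2.4/0.2 = 12
Overall dilution factor = 15 × 15 × 12.5 × 6 × 10 × 7.5 × 12 = 1.5188 × 10^7
Final = 2.50 M / 1.5188 × 10^7 = 1.646 × 10^-7 M = 0.165 μM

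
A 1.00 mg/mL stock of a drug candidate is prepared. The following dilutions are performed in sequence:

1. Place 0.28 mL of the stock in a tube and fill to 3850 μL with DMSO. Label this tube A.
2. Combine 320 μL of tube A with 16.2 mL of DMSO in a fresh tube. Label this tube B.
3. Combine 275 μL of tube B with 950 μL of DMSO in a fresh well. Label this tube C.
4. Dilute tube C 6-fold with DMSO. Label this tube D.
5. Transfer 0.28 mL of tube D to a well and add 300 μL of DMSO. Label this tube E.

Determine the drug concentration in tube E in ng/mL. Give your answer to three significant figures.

25.4 ng/mL

Step 1: 0.28 mL brought to 3850 μL → factor 3.85/0.28 = 13.75
Step 2: 320 μL + 16.2 mL = 16520 μL total → factor 16520/320 = 51.625
Step 3: 275 μL + 950 μL = 1225 μL total → factor 1225/275 = 4.4545
Step 4: 6-fold → factor 6
Step 5: 0.28 mL + 300 μL = 0.58 mL total → factor 0.58/0.28 = 2.0714
Overall dilution factor = 13.75 × 51.625 × 4.4545 × 6 × 2.0714 = 39300
Final = 1.00 mg/mL / 39300 = 2.545 × 10^-5 mg/mL = 25.4 ng/mL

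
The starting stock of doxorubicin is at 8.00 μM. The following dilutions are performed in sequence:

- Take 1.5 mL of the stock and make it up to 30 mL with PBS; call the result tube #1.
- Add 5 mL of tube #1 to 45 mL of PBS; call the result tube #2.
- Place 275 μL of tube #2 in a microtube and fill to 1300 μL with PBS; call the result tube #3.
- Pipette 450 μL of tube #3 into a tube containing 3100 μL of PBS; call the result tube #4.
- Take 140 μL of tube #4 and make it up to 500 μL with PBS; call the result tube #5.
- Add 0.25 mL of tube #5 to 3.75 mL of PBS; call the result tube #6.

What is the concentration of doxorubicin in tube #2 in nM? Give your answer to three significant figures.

Step 1: 1.5 mL brought to 30 mL → factor 30/1.5 = 20
Step 2: 5 mL + 45 mL = 50 mL total → factor 50/5 = 10
Dilution factor through tube #2 = 20 × 10 = 200
[tube #2] = 8.00 μM / 200 = 0.04000 μM = 40.0 nM

40.0 nM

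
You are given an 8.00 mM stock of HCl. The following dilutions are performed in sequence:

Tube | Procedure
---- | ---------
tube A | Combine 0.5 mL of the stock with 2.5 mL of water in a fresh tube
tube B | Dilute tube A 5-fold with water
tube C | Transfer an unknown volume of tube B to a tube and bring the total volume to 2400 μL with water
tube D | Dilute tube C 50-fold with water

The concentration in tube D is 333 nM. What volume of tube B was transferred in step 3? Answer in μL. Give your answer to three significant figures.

Step 1: 0.5 mL + 2.5 mL = 3 mL total → factor 3/0.5 = 6
Step 2: 5-fold → factor 5
Step 3: v brought to 2400 μL → factor = 2400 μL/v
Step 4: 50-fold → factor 50
Product of known-step factors = 1500
Overall factor = 8.00 mM / (333 nM) = 24024
Step-3 factor = 24024 / 1500 = 16.016
v = 2400 μL / 16.016 = 150 μL

150 μL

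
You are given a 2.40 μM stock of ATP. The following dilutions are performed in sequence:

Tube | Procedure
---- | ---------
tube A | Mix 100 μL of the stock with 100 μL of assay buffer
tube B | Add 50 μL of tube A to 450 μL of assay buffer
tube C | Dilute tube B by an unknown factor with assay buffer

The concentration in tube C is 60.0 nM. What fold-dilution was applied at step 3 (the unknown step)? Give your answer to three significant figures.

2.00-fold

Step 1: 100 μL + 100 μL = 200 μL total → factor 200/100 = 2
Step 2: 50 μL + 450 μL = 500 μL total → factor 500/50 = 10
Step 3: unknown factor x
Product of known-step factors = 20
Overall factor = 2.40 μM / (60.0 nM) = 40
x = 40 / 20 = 2.00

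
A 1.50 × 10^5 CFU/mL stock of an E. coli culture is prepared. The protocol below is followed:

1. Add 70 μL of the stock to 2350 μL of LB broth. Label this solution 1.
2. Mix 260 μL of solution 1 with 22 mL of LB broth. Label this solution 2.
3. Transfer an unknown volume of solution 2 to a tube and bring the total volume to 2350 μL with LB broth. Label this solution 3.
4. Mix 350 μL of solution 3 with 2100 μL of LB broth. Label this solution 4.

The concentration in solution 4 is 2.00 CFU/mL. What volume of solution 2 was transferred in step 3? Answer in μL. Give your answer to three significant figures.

649 μL

Step 1: 70 μL + 2350 μL = 2420 μL total → factor 2420/70 = 34.571
Step 2: 260 μL + 22 mL = 22260 μL total → factor 22260/260 = 85.615
Step 3: v brought to 2350 μL → factor = 2350 μL/v
Step 4: 350 μL + 2100 μL = 2450 μL total → factor 2450/350 = 7
Product of known-step factors = 20719
Overall factor = 1.50 × 10^5 CFU/mL / (2.00 CFU/mL) = 75000
Step-3 factor = 75000 / 20719 = 3.6199
v = 2350 μL / 3.6199 = 649 μL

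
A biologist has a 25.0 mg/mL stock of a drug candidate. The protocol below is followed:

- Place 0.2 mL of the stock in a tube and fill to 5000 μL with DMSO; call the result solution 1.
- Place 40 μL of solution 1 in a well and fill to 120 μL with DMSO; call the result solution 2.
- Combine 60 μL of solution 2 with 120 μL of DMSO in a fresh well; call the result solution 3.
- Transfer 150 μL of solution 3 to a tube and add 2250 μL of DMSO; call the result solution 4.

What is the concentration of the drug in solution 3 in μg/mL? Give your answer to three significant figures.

Step 1: 0.2 mL brought to 5000 μL → factor 5/0.2 = 25
Step 2: 40 μL brought to 120 μL → factor 120/40 = 3
Step 3: 60 μL + 120 μL = 180 μL total → factor 180/60 = 3
Dilution factor through solution 3 = 25 × 3 × 3 = 225
[solution 3] = 25.0 mg/mL / 225 = 0.1111 mg/mL = 111 μg/mL

111 μg/mL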